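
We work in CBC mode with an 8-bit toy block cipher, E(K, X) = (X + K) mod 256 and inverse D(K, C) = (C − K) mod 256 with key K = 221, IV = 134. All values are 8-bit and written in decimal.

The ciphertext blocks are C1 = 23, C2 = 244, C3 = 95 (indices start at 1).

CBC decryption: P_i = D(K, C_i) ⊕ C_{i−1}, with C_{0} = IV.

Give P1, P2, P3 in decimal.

P1: D(K, 23) = 58; 58 ⊕ 134 = 188.
P2: D(K, 244) = 23; 23 ⊕ 23 = 0.
P3: D(K, 95) = 130; 130 ⊕ 244 = 118.

P1 = 188, P2 = 0, P3 = 118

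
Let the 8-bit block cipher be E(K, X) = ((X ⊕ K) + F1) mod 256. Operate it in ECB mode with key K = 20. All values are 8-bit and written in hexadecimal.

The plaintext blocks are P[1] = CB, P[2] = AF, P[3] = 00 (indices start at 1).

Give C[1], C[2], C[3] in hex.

C[1] = DC, C[2] = 80, C[3] = 11

ECB encryption: C_i = E(K, P_i).
C[1]: E(K, CB) = DC.
C[2]: E(K, AF) = 80.
C[3]: E(K, 00) = 11.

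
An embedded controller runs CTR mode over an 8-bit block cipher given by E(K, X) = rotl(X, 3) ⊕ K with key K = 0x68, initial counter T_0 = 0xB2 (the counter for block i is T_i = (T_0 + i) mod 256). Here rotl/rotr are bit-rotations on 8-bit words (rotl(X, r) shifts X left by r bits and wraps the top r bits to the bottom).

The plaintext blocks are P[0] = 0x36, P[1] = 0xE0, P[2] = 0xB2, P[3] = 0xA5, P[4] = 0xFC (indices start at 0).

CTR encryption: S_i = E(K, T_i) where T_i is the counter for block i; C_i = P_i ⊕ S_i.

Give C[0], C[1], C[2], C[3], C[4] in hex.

C[0]: T = 0xB2, S = E(K, T) = 0xFD; 0x36 ⊕ 0xFD = 0xCB.
C[1]: T = 0xB3, S = E(K, T) = 0xF5; 0xE0 ⊕ 0xF5 = 0x15.
C[2]: T = 0xB4, S = E(K, T) = 0xCD; 0xB2 ⊕ 0xCD = 0x7F.
C[3]: T = 0xB5, S = E(K, T) = 0xC5; 0xA5 ⊕ 0xC5 = 0x60.
C[4]: T = 0xB6, S = E(K, T) = 0xDD; 0xFC ⊕ 0xDD = 0x21.

C[0] = 0xCB, C[1] = 0x15, C[2] = 0x7F, C[3] = 0x60, C[4] = 0x21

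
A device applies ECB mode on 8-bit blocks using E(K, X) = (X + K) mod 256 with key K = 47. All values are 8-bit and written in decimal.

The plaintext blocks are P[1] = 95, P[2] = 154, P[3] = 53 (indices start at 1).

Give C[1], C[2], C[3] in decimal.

ECB encryption: C_i = E(K, P_i).
C[1]: E(K, 95) = 142.
C[2]: E(K, 154) = 201.
C[3]: E(K, 53) = 100.

C[1] = 142, C[2] = 201, C[3] = 100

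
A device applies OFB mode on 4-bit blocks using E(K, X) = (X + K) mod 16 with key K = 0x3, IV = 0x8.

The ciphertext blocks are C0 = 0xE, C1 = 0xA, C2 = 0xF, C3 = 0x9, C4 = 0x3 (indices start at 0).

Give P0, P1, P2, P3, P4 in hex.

OFB decryption: S_i = E(K, S_{i−1}) with S_{−1} = IV; P_i = C_i ⊕ S_i.
P0: S = E(K, 0x8) = 0xB; 0xE ⊕ 0xB = 0x5.
P1: S = E(K, 0xB) = 0xE; 0xA ⊕ 0xE = 0x4.
P2: S = E(K, 0xE) = 0x1; 0xF ⊕ 0x1 = 0xE.
P3: S = E(K, 0x1) = 0x4; 0x9 ⊕ 0x4 = 0xD.
P4: S = E(K, 0x4) = 0x7; 0x3 ⊕ 0x7 = 0x4.

P0 = 0x5, P1 = 0x4, P2 = 0xE, P3 = 0xD, P4 = 0x4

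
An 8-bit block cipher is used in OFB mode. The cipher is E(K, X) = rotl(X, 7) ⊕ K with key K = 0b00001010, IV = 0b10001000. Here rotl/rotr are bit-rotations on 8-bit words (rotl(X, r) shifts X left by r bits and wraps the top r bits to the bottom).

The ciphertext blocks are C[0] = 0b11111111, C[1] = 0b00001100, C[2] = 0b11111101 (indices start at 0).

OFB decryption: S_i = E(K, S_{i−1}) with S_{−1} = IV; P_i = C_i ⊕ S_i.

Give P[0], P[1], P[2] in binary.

P[0] = 0b10110001, P[1] = 0b00100001, P[2] = 0b01100001

P[0]: S = E(K, 0b10001000) = 0b01001110; 0b11111111 ⊕ 0b01001110 = 0b10110001.
P[1]: S = E(K, 0b01001110) = 0b00101101; 0b00001100 ⊕ 0b00101101 = 0b00100001.
P[2]: S = E(K, 0b00101101) = 0b10011100; 0b11111101 ⊕ 0b10011100 = 0b01100001.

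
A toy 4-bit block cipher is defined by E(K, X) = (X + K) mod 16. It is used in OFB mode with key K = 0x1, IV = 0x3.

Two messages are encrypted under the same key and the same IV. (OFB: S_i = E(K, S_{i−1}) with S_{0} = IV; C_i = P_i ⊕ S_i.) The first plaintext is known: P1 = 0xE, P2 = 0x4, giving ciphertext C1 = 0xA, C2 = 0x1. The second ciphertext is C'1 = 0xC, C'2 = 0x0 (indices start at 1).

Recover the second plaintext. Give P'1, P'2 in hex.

In OFB with a reused IV, both messages share the same keystream S_i, so C_i ⊕ C'_i = P_i ⊕ P'_i and thus P'_i = P_i ⊕ C_i ⊕ C'_i.
P'1: 0xE ⊕ 0xA ⊕ 0xC = 0x8.
P'2: 0x4 ⊕ 0x1 ⊕ 0x0 = 0x5.

P'1 = 0x8, P'2 = 0x5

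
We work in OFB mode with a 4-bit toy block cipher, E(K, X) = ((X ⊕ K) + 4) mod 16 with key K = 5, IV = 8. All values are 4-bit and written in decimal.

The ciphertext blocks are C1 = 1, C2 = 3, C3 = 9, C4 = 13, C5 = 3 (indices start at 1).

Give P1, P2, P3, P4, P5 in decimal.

OFB decryption: S_i = E(K, S_{i−1}) with S_{0} = IV; P_i = C_i ⊕ S_i.
P1: S = E(K, 8) = 1; 1 ⊕ 1 = 0.
P2: S = E(K, 1) = 8; 3 ⊕ 8 = 11.
P3: S = E(K, 8) = 1; 9 ⊕ 1 = 8.
P4: S = E(K, 1) = 8; 13 ⊕ 8 = 5.
P5: S = E(K, 8) = 1; 3 ⊕ 1 = 2.

P1 = 0, P2 = 11, P3 = 8, P4 = 5, P5 = 2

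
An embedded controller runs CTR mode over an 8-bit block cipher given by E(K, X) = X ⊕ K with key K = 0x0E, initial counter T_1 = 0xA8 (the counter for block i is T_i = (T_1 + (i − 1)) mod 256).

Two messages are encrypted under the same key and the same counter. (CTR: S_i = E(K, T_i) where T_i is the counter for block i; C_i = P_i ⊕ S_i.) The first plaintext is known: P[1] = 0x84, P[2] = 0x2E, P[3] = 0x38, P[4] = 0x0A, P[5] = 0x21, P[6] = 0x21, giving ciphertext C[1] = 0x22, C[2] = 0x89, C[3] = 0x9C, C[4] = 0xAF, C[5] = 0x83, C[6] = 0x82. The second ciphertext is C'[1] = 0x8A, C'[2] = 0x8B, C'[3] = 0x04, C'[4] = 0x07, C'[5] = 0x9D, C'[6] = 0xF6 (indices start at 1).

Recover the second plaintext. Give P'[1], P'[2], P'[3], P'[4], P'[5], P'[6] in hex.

In CTR with a reused counter, both messages share the same keystream S_i, so C_i ⊕ C'_i = P_i ⊕ P'_i and thus P'_i = P_i ⊕ C_i ⊕ C'_i.
P'[1]: 0x84 ⊕ 0x22 ⊕ 0x8A = 0x2C.
P'[2]: 0x2E ⊕ 0x89 ⊕ 0x8B = 0x2C.
P'[3]: 0x38 ⊕ 0x9C ⊕ 0x04 = 0xA0.
P'[4]: 0x0A ⊕ 0xAF ⊕ 0x07 = 0xA2.
P'[5]: 0x21 ⊕ 0x83 ⊕ 0x9D = 0x3F.
P'[6]: 0x21 ⊕ 0x82 ⊕ 0xF6 = 0x55.

P'[1] = 0x2C, P'[2] = 0x2C, P'[3] = 0xA0, P'[4] = 0xA2, P'[5] = 0x3F, P'[6] = 0x55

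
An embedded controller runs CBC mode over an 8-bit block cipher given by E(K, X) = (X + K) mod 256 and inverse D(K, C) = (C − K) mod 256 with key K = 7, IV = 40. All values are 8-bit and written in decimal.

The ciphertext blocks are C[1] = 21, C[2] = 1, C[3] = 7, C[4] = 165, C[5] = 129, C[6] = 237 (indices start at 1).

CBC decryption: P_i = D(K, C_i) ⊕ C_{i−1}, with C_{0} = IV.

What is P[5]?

P[5]: D(K, 129) = 122; 122 ⊕ 165 = 223.

P[5] = 223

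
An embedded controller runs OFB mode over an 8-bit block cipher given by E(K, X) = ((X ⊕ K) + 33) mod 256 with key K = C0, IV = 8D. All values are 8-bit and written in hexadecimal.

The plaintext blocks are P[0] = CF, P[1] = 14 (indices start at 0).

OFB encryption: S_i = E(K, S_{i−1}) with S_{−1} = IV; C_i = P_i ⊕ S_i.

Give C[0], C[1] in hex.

C[0]: S = E(K, 8D) = 80; CF ⊕ 80 = 4F.
C[1]: S = E(K, 80) = 73; 14 ⊕ 73 = 67.

C[0] = 4F, C[1] = 67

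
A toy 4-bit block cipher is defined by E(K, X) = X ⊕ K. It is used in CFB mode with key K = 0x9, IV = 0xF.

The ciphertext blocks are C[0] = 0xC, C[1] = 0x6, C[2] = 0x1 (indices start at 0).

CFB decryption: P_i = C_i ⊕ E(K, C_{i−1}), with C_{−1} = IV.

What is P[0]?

P[0]: E(K, 0xF) = 0x6; 0xC ⊕ 0x6 = 0xA.

P[0] = 0xA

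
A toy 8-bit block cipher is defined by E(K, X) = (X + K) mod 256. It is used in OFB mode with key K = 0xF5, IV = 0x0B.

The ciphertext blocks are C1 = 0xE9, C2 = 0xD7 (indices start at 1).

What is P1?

P1 = 0xE9

OFB decryption: S_i = E(K, S_{i−1}) with S_{0} = IV; P_i = C_i ⊕ S_i.
P1: S = E(K, 0x0B) = 0x00; 0xE9 ⊕ 0x00 = 0xE9.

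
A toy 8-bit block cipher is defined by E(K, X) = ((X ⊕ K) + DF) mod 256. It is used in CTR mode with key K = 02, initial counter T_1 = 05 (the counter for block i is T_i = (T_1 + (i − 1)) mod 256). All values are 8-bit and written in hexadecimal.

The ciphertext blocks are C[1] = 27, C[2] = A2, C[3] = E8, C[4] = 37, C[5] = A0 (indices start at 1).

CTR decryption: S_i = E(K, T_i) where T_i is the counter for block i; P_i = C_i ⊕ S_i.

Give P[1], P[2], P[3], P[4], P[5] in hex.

P[1]: T = 05, S = E(K, T) = E6; 27 ⊕ E6 = C1.
P[2]: T = 06, S = E(K, T) = E3; A2 ⊕ E3 = 41.
P[3]: T = 07, S = E(K, T) = E4; E8 ⊕ E4 = 0C.
P[4]: T = 08, S = E(K, T) = E9; 37 ⊕ E9 = DE.
P[5]: T = 09, S = E(K, T) = EA; A0 ⊕ EA = 4A.

P[1] = C1, P[2] = 41, P[3] = 0C, P[4] = DE, P[5] = 4A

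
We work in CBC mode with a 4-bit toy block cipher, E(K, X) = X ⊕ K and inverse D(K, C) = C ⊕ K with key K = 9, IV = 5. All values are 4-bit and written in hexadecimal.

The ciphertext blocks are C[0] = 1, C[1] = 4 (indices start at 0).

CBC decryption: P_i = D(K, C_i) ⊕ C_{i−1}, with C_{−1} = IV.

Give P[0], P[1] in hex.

P[0]: D(K, 1) = 8; 8 ⊕ 5 = D.
P[1]: D(K, 4) = D; D ⊕ 1 = C.

P[0] = D, P[1] = C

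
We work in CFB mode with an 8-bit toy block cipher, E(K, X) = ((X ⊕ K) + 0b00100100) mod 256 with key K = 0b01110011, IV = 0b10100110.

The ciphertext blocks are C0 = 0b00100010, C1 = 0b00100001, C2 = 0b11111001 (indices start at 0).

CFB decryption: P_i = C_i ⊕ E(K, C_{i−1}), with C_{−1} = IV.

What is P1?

P1 = 0b01010100

P1: E(K, 0b00100010) = 0b01110101; 0b00100001 ⊕ 0b01110101 = 0b01010100.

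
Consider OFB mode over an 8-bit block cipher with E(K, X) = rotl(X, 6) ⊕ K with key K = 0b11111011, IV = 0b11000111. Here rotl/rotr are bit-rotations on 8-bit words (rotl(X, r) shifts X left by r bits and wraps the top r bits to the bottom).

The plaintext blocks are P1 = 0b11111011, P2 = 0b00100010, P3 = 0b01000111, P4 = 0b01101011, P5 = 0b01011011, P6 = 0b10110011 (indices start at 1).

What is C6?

C6 = 0b10011111

OFB encryption: S_i = E(K, S_{i−1}) with S_{0} = IV; C_i = P_i ⊕ S_i.
C1: S = E(K, 0b11000111) = 0b00001010; 0b11111011 ⊕ 0b00001010 = 0b11110001.
C2: S = E(K, 0b00001010) = 0b01111001; 0b00100010 ⊕ 0b01111001 = 0b01011011.
C3: S = E(K, 0b01111001) = 0b10100101; 0b01000111 ⊕ 0b10100101 = 0b11100010.
C4: S = E(K, 0b10100101) = 0b10010010; 0b01101011 ⊕ 0b10010010 = 0b11111001.
C5: S = E(K, 0b10010010) = 0b01011111; 0b01011011 ⊕ 0b01011111 = 0b00000100.
C6: S = E(K, 0b01011111) = 0b00101100; 0b10110011 ⊕ 0b00101100 = 0b10011111.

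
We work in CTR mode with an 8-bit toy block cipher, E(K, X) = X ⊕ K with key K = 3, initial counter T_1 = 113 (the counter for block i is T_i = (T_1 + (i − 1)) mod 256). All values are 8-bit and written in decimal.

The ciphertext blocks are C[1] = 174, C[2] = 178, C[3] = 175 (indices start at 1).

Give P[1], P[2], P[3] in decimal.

CTR decryption: S_i = E(K, T_i) where T_i is the counter for block i; P_i = C_i ⊕ S_i.
P[1]: T = 113, S = E(K, T) = 114; 174 ⊕ 114 = 220.
P[2]: T = 114, S = E(K, T) = 113; 178 ⊕ 113 = 195.
P[3]: T = 115, S = E(K, T) = 112; 175 ⊕ 112 = 223.

P[1] = 220, P[2] = 195, P[3] = 223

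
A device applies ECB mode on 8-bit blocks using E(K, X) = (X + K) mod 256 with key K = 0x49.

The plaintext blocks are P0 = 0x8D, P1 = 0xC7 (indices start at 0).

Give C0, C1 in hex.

C0 = 0xD6, C1 = 0x10

ECB encryption: C_i = E(K, P_i).
C0: E(K, 0x8D) = 0xD6.
C1: E(K, 0xC7) = 0x10.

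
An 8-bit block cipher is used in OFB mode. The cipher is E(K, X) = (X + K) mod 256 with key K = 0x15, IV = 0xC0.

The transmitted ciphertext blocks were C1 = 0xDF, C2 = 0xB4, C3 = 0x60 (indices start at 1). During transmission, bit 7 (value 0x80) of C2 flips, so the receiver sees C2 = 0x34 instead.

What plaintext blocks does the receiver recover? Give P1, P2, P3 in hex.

P1 = 0x0A, P2 = 0xDE, P3 = 0x9F

OFB decryption: S_i = E(K, S_{i−1}) with S_{0} = IV; P_i = C_i ⊕ S_i.
Only C2 changed, to 0x34. In OFB, a change in C_i flips the same bit in P_i only; the keystream is unaffected. Decrypting the received ciphertext:
P1: S = E(K, 0xC0) = 0xD5; 0xDF ⊕ 0xD5 = 0x0A.
P2: S = E(K, 0xD5) = 0xEA; 0x34 ⊕ 0xEA = 0xDE.
P3: S = E(K, 0xEA) = 0xFF; 0x60 ⊕ 0xFF = 0x9F.
Blocks that differ from the original plaintext: P2.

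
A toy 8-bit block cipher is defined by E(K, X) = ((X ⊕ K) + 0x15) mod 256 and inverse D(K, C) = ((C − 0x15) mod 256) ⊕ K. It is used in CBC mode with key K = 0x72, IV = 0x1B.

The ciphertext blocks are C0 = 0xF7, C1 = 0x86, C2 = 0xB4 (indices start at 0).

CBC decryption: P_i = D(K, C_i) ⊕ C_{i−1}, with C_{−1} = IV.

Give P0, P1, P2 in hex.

P0 = 0x8B, P1 = 0xF4, P2 = 0x6B

P0: D(K, 0xF7) = 0x90; 0x90 ⊕ 0x1B = 0x8B.
P1: D(K, 0x86) = 0x03; 0x03 ⊕ 0xF7 = 0xF4.
P2: D(K, 0xB4) = 0xED; 0xED ⊕ 0x86 = 0x6B.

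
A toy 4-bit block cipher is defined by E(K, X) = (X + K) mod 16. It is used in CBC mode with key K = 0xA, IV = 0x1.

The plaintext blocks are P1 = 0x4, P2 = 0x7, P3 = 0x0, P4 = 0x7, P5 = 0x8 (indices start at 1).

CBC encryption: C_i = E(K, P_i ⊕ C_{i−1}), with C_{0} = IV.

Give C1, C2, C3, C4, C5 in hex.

C1 = 0xF, C2 = 0x2, C3 = 0xC, C4 = 0x5, C5 = 0x7

C1: P1 ⊕ 0x1 = 0x5; E(K, 0x5) = 0xF.
C2: P2 ⊕ 0xF = 0x8; E(K, 0x8) = 0x2.
C3: P3 ⊕ 0x2 = 0x2; E(K, 0x2) = 0xC.
C4: P4 ⊕ 0xC = 0xB; E(K, 0xB) = 0x5.
C5: P5 ⊕ 0x5 = 0xD; E(K, 0xD) = 0x7.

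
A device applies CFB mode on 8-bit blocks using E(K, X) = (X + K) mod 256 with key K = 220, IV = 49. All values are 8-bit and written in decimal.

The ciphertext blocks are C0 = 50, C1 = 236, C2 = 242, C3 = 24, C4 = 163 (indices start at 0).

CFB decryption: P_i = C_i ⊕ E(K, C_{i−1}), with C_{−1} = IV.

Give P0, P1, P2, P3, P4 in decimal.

P0 = 63, P1 = 226, P2 = 58, P3 = 214, P4 = 87

P0: E(K, 49) = 13; 50 ⊕ 13 = 63.
P1: E(K, 50) = 14; 236 ⊕ 14 = 226.
P2: E(K, 236) = 200; 242 ⊕ 200 = 58.
P3: E(K, 242) = 206; 24 ⊕ 206 = 214.
P4: E(K, 24) = 244; 163 ⊕ 244 = 87.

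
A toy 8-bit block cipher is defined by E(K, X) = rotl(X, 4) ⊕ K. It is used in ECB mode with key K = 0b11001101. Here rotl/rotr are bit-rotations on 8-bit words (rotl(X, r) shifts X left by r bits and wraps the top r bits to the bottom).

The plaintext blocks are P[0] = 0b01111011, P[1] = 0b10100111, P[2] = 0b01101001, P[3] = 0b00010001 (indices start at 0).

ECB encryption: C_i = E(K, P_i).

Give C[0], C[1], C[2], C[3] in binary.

C[0] = 0b01111010, C[1] = 0b10110111, C[2] = 0b01011011, C[3] = 0b11011100

C[0]: E(K, 0b01111011) = 0b01111010.
C[1]: E(K, 0b10100111) = 0b10110111.
C[2]: E(K, 0b01101001) = 0b01011011.
C[3]: E(K, 0b00010001) = 0b11011100.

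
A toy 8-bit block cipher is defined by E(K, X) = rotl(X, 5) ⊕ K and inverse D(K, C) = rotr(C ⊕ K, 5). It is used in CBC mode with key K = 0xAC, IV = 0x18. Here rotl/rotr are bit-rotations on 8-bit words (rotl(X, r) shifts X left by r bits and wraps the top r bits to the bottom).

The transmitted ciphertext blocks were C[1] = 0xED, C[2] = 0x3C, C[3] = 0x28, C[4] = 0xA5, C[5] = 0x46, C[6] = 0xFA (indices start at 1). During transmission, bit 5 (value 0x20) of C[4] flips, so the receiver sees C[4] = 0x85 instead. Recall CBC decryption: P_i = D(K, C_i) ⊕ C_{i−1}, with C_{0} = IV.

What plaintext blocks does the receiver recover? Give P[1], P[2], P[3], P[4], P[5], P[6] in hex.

P[1] = 0x12, P[2] = 0x69, P[3] = 0x18, P[4] = 0x61, P[5] = 0xD2, P[6] = 0xF4

Only C[4] changed, to 0x85. In CBC, a change in C_i garbles P_i and flips the same bit in P_{i+1}. Decrypting the received ciphertext:
P[1]: D(K, 0xED) = 0x0A; 0x0A ⊕ 0x18 = 0x12.
P[2]: D(K, 0x3C) = 0x84; 0x84 ⊕ 0xED = 0x69.
P[3]: D(K, 0x28) = 0x24; 0x24 ⊕ 0x3C = 0x18.
P[4]: D(K, 0x85) = 0x49; 0x49 ⊕ 0x28 = 0x61.
P[5]: D(K, 0x46) = 0x57; 0x57 ⊕ 0x85 = 0xD2.
P[6]: D(K, 0xFA) = 0xB2; 0xB2 ⊕ 0x46 = 0xF4.
Blocks that differ from the original plaintext: P[4], P[5].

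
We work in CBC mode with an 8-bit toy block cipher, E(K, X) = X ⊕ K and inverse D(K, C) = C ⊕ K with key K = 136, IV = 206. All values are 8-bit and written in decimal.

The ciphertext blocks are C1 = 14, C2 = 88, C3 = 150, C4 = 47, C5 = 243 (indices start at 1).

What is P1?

CBC decryption: P_i = D(K, C_i) ⊕ C_{i−1}, with C_{0} = IV.
P1: D(K, 14) = 134; 134 ⊕ 206 = 72.

P1 = 72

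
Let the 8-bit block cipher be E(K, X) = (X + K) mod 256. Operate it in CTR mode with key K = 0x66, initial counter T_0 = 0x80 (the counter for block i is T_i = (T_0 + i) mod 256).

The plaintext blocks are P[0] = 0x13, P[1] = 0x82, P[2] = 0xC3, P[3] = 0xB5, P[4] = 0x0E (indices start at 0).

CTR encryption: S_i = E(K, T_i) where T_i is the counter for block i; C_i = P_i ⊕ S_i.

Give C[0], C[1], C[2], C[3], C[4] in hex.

C[0] = 0xF5, C[1] = 0x65, C[2] = 0x2B, C[3] = 0x5C, C[4] = 0xE4

C[0]: T = 0x80, S = E(K, T) = 0xE6; 0x13 ⊕ 0xE6 = 0xF5.
C[1]: T = 0x81, S = E(K, T) = 0xE7; 0x82 ⊕ 0xE7 = 0x65.
C[2]: T = 0x82, S = E(K, T) = 0xE8; 0xC3 ⊕ 0xE8 = 0x2B.
C[3]: T = 0x83, S = E(K, T) = 0xE9; 0xB5 ⊕ 0xE9 = 0x5C.
C[4]: T = 0x84, S = E(K, T) = 0xEA; 0x0E ⊕ 0xEA = 0xE4.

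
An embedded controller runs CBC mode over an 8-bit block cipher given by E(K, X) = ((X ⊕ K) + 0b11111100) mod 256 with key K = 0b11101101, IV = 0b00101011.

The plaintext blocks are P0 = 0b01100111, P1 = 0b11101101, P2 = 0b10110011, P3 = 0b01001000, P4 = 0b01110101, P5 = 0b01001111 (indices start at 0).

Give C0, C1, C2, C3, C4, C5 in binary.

C0 = 0b10011101, C1 = 0b10011001, C2 = 0b11000011, C3 = 0b01100010, C4 = 0b11110110, C5 = 0b01010000

CBC encryption: C_i = E(K, P_i ⊕ C_{i−1}), with C_{−1} = IV.
C0: P0 ⊕ 0b00101011 = 0b01001100; E(K, 0b01001100) = 0b10011101.
C1: P1 ⊕ 0b10011101 = 0b01110000; E(K, 0b01110000) = 0b10011001.
C2: P2 ⊕ 0b10011001 = 0b00101010; E(K, 0b00101010) = 0b11000011.
C3: P3 ⊕ 0b11000011 = 0b10001011; E(K, 0b10001011) = 0b01100010.
C4: P4 ⊕ 0b01100010 = 0b00010111; E(K, 0b00010111) = 0b11110110.
C5: P5 ⊕ 0b11110110 = 0b10111001; E(K, 0b10111001) = 0b01010000.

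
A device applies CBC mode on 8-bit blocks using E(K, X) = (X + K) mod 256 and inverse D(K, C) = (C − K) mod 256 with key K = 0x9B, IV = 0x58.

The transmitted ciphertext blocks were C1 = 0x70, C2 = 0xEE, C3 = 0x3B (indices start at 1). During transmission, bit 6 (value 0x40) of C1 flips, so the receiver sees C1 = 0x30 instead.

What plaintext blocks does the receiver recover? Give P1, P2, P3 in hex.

CBC decryption: P_i = D(K, C_i) ⊕ C_{i−1}, with C_{0} = IV.
Only C1 changed, to 0x30. In CBC, a change in C_i garbles P_i and flips the same bit in P_{i+1}. Decrypting the received ciphertext:
P1: D(K, 0x30) = 0x95; 0x95 ⊕ 0x58 = 0xCD.
P2: D(K, 0xEE) = 0x53; 0x53 ⊕ 0x30 = 0x63.
P3: D(K, 0x3B) = 0xA0; 0xA0 ⊕ 0xEE = 0x4E.
Blocks that differ from the original plaintext: P1, P2.

P1 = 0xCD, P2 = 0x63, P3 = 0x4E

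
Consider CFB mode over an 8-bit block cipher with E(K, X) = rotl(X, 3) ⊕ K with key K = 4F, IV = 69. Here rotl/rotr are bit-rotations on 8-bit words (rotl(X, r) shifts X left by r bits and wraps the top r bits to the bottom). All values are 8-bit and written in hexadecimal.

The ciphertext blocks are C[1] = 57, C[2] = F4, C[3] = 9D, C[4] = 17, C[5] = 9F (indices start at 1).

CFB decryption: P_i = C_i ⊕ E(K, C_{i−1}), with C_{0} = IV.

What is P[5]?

P[5] = 68

P[5]: E(K, 17) = F7; 9F ⊕ F7 = 68.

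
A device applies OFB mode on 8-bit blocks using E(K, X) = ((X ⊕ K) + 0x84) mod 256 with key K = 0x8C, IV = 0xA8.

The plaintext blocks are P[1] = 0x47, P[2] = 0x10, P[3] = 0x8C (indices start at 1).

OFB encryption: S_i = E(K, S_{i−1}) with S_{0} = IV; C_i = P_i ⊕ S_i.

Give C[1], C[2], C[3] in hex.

C[1] = 0xEF, C[2] = 0xB8, C[3] = 0x24

C[1]: S = E(K, 0xA8) = 0xA8; 0x47 ⊕ 0xA8 = 0xEF.
C[2]: S = E(K, 0xA8) = 0xA8; 0x10 ⊕ 0xA8 = 0xB8.
C[3]: S = E(K, 0xA8) = 0xA8; 0x8C ⊕ 0xA8 = 0x24.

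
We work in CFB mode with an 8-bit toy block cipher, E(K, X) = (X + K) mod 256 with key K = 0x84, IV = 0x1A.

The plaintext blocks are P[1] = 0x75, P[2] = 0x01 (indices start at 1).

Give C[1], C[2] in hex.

C[1] = 0xEB, C[2] = 0x6E

CFB encryption: C_i = P_i ⊕ E(K, C_{i−1}), with C_{0} = IV.
C[1]: E(K, 0x1A) = 0x9E; 0x75 ⊕ 0x9E = 0xEB.
C[2]: E(K, 0xEB) = 0x6F; 0x01 ⊕ 0x6F = 0x6E.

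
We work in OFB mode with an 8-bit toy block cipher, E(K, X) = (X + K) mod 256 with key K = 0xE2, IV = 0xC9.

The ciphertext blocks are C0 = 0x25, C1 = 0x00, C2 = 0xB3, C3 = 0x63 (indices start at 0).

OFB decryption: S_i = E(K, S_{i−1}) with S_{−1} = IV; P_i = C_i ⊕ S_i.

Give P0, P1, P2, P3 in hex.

P0 = 0x8E, P1 = 0x8D, P2 = 0xDC, P3 = 0x32

P0: S = E(K, 0xC9) = 0xAB; 0x25 ⊕ 0xAB = 0x8E.
P1: S = E(K, 0xAB) = 0x8D; 0x00 ⊕ 0x8D = 0x8D.
P2: S = E(K, 0x8D) = 0x6F; 0xB3 ⊕ 0x6F = 0xDC.
P3: S = E(K, 0x6F) = 0x51; 0x63 ⊕ 0x51 = 0x32.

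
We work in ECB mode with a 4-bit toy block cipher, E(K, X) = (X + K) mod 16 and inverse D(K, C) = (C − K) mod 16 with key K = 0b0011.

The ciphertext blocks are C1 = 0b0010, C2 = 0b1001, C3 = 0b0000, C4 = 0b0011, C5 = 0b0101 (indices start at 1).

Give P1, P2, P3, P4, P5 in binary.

P1 = 0b1111, P2 = 0b0110, P3 = 0b1101, P4 = 0b0000, P5 = 0b0010

ECB decryption: P_i = D(K, C_i).
P1: D(K, 0b0010) = 0b1111.
P2: D(K, 0b1001) = 0b0110.
P3: D(K, 0b0000) = 0b1101.
P4: D(K, 0b0011) = 0b0000.
P5: D(K, 0b0101) = 0b0010.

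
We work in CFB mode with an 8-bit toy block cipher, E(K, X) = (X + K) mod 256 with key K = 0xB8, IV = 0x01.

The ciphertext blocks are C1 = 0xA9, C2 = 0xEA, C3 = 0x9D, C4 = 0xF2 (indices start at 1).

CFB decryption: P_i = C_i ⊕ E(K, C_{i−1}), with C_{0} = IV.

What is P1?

P1: E(K, 0x01) = 0xB9; 0xA9 ⊕ 0xB9 = 0x10.

P1 = 0x10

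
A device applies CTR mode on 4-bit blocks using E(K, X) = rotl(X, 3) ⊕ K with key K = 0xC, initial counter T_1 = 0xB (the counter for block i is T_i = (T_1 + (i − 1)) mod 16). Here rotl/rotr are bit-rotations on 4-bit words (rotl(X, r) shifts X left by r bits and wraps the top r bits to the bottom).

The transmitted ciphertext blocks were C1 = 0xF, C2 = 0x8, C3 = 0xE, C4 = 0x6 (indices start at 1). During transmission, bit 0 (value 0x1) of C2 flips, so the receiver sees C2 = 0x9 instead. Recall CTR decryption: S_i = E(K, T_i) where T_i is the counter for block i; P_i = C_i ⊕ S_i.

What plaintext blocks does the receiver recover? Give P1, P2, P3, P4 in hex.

Only C2 changed, to 0x9. In CTR, a change in C_i flips the same bit in P_i only; the keystream is unaffected. Decrypting the received ciphertext:
P1: T = 0xB, S = E(K, T) = 0x1; 0xF ⊕ 0x1 = 0xE.
P2: T = 0xC, S = E(K, T) = 0xA; 0x9 ⊕ 0xA = 0x3.
P3: T = 0xD, S = E(K, T) = 0x2; 0xE ⊕ 0x2 = 0xC.
P4: T = 0xE, S = E(K, T) = 0xB; 0x6 ⊕ 0xB = 0xD.
Blocks that differ from the original plaintext: P2.

P1 = 0xE, P2 = 0x3, P3 = 0xC, P4 = 0xD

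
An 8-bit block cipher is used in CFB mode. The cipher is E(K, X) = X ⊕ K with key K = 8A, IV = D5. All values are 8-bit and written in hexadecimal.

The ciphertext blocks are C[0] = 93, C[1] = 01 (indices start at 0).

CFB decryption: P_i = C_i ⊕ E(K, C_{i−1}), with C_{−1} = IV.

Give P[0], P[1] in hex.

P[0] = CC, P[1] = 18

P[0]: E(K, D5) = 5F; 93 ⊕ 5F = CC.
P[1]: E(K, 93) = 19; 01 ⊕ 19 = 18.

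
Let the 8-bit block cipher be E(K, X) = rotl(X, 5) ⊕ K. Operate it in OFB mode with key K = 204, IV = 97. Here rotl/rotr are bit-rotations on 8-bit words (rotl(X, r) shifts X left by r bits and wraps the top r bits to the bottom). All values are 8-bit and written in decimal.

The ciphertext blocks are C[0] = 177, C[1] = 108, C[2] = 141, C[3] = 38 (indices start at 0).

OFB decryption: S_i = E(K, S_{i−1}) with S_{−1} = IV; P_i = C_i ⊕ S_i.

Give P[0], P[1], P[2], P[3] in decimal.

P[0]: S = E(K, 97) = 224; 177 ⊕ 224 = 81.
P[1]: S = E(K, 224) = 208; 108 ⊕ 208 = 188.
P[2]: S = E(K, 208) = 214; 141 ⊕ 214 = 91.
P[3]: S = E(K, 214) = 22; 38 ⊕ 22 = 48.

P[0] = 81, P[1] = 188, P[2] = 91, P[3] = 48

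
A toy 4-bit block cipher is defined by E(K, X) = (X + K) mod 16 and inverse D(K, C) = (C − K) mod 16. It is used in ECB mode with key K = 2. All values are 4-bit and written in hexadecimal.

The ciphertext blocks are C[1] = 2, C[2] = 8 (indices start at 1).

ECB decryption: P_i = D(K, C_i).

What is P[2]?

P[2] = 6

P[2]: D(K, 8) = 6.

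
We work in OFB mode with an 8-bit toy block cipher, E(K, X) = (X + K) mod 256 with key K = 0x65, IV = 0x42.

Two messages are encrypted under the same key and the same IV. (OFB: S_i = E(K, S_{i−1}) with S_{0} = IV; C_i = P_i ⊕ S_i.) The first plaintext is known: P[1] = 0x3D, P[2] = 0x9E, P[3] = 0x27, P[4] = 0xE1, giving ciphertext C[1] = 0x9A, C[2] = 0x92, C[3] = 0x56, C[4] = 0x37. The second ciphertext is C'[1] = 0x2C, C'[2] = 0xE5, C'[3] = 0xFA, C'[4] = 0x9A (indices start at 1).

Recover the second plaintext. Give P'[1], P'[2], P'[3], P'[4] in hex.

P'[1] = 0x8B, P'[2] = 0xE9, P'[3] = 0x8B, P'[4] = 0x4C

In OFB with a reused IV, both messages share the same keystream S_i, so C_i ⊕ C'_i = P_i ⊕ P'_i and thus P'_i = P_i ⊕ C_i ⊕ C'_i.
P'[1]: 0x3D ⊕ 0x9A ⊕ 0x2C = 0x8B.
P'[2]: 0x9E ⊕ 0x92 ⊕ 0xE5 = 0xE9.
P'[3]: 0x27 ⊕ 0x56 ⊕ 0xFA = 0x8B.
P'[4]: 0xE1 ⊕ 0x37 ⊕ 0x9A = 0x4C.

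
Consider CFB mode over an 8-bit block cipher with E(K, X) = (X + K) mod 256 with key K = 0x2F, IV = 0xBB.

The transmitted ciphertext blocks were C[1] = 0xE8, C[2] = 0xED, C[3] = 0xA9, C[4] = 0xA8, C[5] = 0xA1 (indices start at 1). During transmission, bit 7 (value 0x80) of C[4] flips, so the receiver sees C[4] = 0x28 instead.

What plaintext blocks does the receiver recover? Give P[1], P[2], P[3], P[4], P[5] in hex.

P[1] = 0x02, P[2] = 0xFA, P[3] = 0xB5, P[4] = 0xF0, P[5] = 0xF6

CFB decryption: P_i = C_i ⊕ E(K, C_{i−1}), with C_{0} = IV.
Only C[4] changed, to 0x28. In CFB, a change in C_i flips the same bit in P_i and garbles P_{i+1}. Decrypting the received ciphertext:
P[1]: E(K, 0xBB) = 0xEA; 0xE8 ⊕ 0xEA = 0x02.
P[2]: E(K, 0xE8) = 0x17; 0xED ⊕ 0x17 = 0xFA.
P[3]: E(K, 0xED) = 0x1C; 0xA9 ⊕ 0x1C = 0xB5.
P[4]: E(K, 0xA9) = 0xD8; 0x28 ⊕ 0xD8 = 0xF0.
P[5]: E(K, 0x28) = 0x57; 0xA1 ⊕ 0x57 = 0xF6.
Blocks that differ from the original plaintext: P[4], P[5].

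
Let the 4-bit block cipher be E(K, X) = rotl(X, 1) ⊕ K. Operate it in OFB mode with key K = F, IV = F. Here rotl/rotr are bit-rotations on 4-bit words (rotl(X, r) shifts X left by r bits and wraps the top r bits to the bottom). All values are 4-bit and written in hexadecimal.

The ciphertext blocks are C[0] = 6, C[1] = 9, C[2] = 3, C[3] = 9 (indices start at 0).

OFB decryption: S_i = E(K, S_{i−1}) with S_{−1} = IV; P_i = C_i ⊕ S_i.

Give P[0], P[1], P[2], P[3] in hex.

P[0]: S = E(K, F) = 0; 6 ⊕ 0 = 6.
P[1]: S = E(K, 0) = F; 9 ⊕ F = 6.
P[2]: S = E(K, F) = 0; 3 ⊕ 0 = 3.
P[3]: S = E(K, 0) = F; 9 ⊕ F = 6.

P[0] = 6, P[1] = 6, P[2] = 3, P[3] = 6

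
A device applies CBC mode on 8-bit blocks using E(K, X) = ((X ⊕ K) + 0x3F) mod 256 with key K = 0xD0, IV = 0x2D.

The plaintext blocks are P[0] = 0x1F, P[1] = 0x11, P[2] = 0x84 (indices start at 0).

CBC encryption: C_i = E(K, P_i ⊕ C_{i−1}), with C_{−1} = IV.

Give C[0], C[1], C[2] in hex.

C[0] = 0x21, C[1] = 0x1F, C[2] = 0x8A

C[0]: P[0] ⊕ 0x2D = 0x32; E(K, 0x32) = 0x21.
C[1]: P[1] ⊕ 0x21 = 0x30; E(K, 0x30) = 0x1F.
C[2]: P[2] ⊕ 0x1F = 0x9B; E(K, 0x9B) = 0x8A.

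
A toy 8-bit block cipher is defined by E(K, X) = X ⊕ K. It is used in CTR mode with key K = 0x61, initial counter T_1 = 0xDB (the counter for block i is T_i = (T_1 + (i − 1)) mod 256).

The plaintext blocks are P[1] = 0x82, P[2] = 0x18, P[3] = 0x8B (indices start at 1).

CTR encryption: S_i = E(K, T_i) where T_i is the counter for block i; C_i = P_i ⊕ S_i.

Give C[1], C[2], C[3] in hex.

C[1]: T = 0xDB, S = E(K, T) = 0xBA; 0x82 ⊕ 0xBA = 0x38.
C[2]: T = 0xDC, S = E(K, T) = 0xBD; 0x18 ⊕ 0xBD = 0xA5.
C[3]: T = 0xDD, S = E(K, T) = 0xBC; 0x8B ⊕ 0xBC = 0x37.

C[1] = 0x38, C[2] = 0xA5, C[3] = 0x37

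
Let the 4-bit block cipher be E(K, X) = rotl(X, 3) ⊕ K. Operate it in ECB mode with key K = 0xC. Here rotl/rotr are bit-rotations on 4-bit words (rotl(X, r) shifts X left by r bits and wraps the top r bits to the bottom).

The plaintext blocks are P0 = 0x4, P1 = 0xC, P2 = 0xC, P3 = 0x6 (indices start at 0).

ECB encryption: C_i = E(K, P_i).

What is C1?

C1 = 0xA

C1: E(K, 0xC) = 0xA.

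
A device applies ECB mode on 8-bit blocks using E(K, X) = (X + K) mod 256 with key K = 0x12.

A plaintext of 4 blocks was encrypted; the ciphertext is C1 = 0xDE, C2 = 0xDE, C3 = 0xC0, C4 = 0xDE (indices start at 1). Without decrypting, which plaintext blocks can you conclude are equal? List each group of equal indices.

P1 = P2 = P4

ECB encrypts each block independently with the same key, so equal ciphertext blocks imply equal plaintext blocks.
C1 = C2 = C4 = 0xDE, so P1 = P2 = P4.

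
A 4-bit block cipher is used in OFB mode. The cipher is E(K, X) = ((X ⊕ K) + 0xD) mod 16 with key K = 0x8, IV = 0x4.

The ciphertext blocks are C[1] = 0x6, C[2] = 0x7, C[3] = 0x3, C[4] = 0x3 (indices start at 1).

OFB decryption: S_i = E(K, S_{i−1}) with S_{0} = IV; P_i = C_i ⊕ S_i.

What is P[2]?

P[1]: S = E(K, 0x4) = 0x9; 0x6 ⊕ 0x9 = 0xF.
P[2]: S = E(K, 0x9) = 0xE; 0x7 ⊕ 0xE = 0x9.

P[2] = 0x9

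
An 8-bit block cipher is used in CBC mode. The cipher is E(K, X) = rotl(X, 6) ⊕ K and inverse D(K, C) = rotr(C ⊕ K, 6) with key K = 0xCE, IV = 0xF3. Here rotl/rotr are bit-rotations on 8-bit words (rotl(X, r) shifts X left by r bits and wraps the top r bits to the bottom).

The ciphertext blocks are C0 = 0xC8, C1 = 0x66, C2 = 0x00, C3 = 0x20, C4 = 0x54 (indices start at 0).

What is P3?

CBC decryption: P_i = D(K, C_i) ⊕ C_{i−1}, with C_{−1} = IV.
P3: D(K, 0x20) = 0xBB; 0xBB ⊕ 0x00 = 0xBB.

P3 = 0xBB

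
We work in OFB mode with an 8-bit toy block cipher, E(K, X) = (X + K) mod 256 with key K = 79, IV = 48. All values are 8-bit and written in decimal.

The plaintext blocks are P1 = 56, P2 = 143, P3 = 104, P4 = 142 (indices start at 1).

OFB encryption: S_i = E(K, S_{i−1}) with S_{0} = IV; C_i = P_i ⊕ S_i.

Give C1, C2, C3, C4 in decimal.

C1 = 71, C2 = 65, C3 = 117, C4 = 226

C1: S = E(K, 48) = 127; 56 ⊕ 127 = 71.
C2: S = E(K, 127) = 206; 143 ⊕ 206 = 65.
C3: S = E(K, 206) = 29; 104 ⊕ 29 = 117.
C4: S = E(K, 29) = 108; 142 ⊕ 108 = 226.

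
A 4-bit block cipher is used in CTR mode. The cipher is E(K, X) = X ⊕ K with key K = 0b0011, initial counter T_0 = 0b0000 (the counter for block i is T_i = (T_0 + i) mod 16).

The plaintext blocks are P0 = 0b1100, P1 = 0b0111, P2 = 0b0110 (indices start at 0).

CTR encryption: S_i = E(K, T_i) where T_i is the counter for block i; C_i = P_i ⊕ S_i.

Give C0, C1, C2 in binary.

C0: T = 0b0000, S = E(K, T) = 0b0011; 0b1100 ⊕ 0b0011 = 0b1111.
C1: T = 0b0001, S = E(K, T) = 0b0010; 0b0111 ⊕ 0b0010 = 0b0101.
C2: T = 0b0010, S = E(K, T) = 0b0001; 0b0110 ⊕ 0b0001 = 0b0111.

C0 = 0b1111, C1 = 0b0101, C2 = 0b0111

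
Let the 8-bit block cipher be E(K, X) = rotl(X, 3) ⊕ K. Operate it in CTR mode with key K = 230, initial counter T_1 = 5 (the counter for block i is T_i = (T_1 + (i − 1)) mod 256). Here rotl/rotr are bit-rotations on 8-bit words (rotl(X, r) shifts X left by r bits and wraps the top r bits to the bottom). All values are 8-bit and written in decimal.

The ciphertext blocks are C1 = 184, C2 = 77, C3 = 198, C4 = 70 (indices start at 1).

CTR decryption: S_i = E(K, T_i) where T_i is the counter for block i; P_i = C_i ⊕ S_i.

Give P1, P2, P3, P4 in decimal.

P1 = 118, P2 = 155, P3 = 24, P4 = 224

P1: T = 5, S = E(K, T) = 206; 184 ⊕ 206 = 118.
P2: T = 6, S = E(K, T) = 214; 77 ⊕ 214 = 155.
P3: T = 7, S = E(K, T) = 222; 198 ⊕ 222 = 24.
P4: T = 8, S = E(K, T) = 166; 70 ⊕ 166 = 224.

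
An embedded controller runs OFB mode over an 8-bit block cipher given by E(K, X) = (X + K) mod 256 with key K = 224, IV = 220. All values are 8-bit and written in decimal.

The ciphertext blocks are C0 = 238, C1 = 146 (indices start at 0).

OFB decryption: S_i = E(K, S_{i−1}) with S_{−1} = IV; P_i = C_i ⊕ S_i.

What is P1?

P1 = 14

P0: S = E(K, 220) = 188; 238 ⊕ 188 = 82.
P1: S = E(K, 188) = 156; 146 ⊕ 156 = 14.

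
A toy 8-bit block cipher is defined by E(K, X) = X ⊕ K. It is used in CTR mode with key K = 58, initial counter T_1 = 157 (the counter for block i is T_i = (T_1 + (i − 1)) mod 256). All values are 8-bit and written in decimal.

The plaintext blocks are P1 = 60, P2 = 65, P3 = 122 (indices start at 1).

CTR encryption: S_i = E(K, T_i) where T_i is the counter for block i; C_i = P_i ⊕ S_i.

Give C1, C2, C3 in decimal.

C1 = 155, C2 = 229, C3 = 223

C1: T = 157, S = E(K, T) = 167; 60 ⊕ 167 = 155.
C2: T = 158, S = E(K, T) = 164; 65 ⊕ 164 = 229.
C3: T = 159, S = E(K, T) = 165; 122 ⊕ 165 = 223.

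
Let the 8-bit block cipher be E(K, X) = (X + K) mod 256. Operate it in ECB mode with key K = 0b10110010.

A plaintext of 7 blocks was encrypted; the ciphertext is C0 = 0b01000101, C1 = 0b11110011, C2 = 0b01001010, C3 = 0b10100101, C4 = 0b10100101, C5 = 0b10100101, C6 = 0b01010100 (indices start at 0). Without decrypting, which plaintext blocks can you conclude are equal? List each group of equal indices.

ECB encrypts each block independently with the same key, so equal ciphertext blocks imply equal plaintext blocks.
C3 = C4 = C5 = 0b10100101, so P3 = P4 = P5.

P3 = P4 = P5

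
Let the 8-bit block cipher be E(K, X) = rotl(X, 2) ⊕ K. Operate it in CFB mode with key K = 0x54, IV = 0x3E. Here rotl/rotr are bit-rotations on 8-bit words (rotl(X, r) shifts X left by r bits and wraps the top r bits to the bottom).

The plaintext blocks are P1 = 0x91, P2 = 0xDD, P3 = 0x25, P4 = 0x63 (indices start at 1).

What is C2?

CFB encryption: C_i = P_i ⊕ E(K, C_{i−1}), with C_{0} = IV.
C1: E(K, 0x3E) = 0xAC; 0x91 ⊕ 0xAC = 0x3D.
C2: E(K, 0x3D) = 0xA0; 0xDD ⊕ 0xA0 = 0x7D.

C2 = 0x7D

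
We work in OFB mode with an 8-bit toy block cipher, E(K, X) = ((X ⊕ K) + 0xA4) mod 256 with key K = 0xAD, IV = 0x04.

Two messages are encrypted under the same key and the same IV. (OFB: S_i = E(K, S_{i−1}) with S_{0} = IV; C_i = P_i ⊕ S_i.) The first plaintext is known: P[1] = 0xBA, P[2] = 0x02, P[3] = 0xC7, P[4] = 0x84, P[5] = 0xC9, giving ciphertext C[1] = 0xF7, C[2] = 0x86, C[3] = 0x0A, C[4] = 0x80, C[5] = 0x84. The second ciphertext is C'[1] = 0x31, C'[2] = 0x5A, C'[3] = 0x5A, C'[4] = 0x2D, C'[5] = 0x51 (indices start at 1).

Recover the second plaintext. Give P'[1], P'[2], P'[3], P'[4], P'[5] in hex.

P'[1] = 0x7C, P'[2] = 0xDE, P'[3] = 0x97, P'[4] = 0x29, P'[5] = 0x1C

In OFB with a reused IV, both messages share the same keystream S_i, so C_i ⊕ C'_i = P_i ⊕ P'_i and thus P'_i = P_i ⊕ C_i ⊕ C'_i.
P'[1]: 0xBA ⊕ 0xF7 ⊕ 0x31 = 0x7C.
P'[2]: 0x02 ⊕ 0x86 ⊕ 0x5A = 0xDE.
P'[3]: 0xC7 ⊕ 0x0A ⊕ 0x5A = 0x97.
P'[4]: 0x84 ⊕ 0x80 ⊕ 0x2D = 0x29.
P'[5]: 0xC9 ⊕ 0x84 ⊕ 0x51 = 0x1C.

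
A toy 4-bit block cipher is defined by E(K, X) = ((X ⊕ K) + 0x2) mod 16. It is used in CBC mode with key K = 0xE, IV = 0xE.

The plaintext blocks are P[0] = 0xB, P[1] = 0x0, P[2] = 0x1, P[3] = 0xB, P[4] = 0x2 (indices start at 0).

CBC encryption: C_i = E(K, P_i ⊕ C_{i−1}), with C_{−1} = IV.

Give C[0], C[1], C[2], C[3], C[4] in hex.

C[0]: P[0] ⊕ 0xE = 0x5; E(K, 0x5) = 0xD.
C[1]: P[1] ⊕ 0xD = 0xD; E(K, 0xD) = 0x5.
C[2]: P[2] ⊕ 0x5 = 0x4; E(K, 0x4) = 0xC.
C[3]: P[3] ⊕ 0xC = 0x7; E(K, 0x7) = 0xB.
C[4]: P[4] ⊕ 0xB = 0x9; E(K, 0x9) = 0x9.

C[0] = 0xD, C[1] = 0x5, C[2] = 0xC, C[3] = 0xB, C[4] = 0x9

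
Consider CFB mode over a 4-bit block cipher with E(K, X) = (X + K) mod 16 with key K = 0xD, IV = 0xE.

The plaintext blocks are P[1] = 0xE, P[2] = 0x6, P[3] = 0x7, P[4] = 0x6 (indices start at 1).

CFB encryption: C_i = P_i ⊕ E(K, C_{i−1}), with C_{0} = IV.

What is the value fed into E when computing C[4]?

0x6

C[1]: E(K, 0xE) = 0xB; 0xE ⊕ 0xB = 0x5.
C[2]: E(K, 0x5) = 0x2; 0x6 ⊕ 0x2 = 0x4.
C[3]: E(K, 0x4) = 0x1; 0x7 ⊕ 0x1 = 0x6.
C[4]: E(K, 0x6) = 0x3; 0x6 ⊕ 0x3 = 0x5.
So the input to E for block [4] is 0x6.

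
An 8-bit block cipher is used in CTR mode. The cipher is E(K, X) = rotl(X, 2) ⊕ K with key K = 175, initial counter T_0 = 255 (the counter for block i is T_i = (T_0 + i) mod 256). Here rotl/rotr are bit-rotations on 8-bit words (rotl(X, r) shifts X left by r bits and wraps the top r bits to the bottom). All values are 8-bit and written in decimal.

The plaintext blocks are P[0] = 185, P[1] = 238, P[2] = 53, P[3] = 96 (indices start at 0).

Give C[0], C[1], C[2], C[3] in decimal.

C[0] = 233, C[1] = 65, C[2] = 158, C[3] = 199

CTR encryption: S_i = E(K, T_i) where T_i is the counter for block i; C_i = P_i ⊕ S_i.
C[0]: T = 255, S = E(K, T) = 80; 185 ⊕ 80 = 233.
C[1]: T = 0, S = E(K, T) = 175; 238 ⊕ 175 = 65.
C[2]: T = 1, S = E(K, T) = 171; 53 ⊕ 171 = 158.
C[3]: T = 2, S = E(K, T) = 167; 96 ⊕ 167 = 199.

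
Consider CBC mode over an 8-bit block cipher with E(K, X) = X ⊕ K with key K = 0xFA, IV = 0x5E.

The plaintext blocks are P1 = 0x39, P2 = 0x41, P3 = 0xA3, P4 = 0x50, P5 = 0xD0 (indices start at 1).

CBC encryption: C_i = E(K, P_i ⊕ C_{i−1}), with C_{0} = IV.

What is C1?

C1 = 0x9D

C1: P1 ⊕ 0x5E = 0x67; E(K, 0x67) = 0x9D.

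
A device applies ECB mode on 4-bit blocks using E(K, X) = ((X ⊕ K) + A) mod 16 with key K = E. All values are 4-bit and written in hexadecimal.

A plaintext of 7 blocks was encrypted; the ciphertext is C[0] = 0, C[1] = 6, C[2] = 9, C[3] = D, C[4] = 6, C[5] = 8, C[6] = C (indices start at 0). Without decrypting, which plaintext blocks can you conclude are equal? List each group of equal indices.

P[1] = P[4]

ECB encrypts each block independently with the same key, so equal ciphertext blocks imply equal plaintext blocks.
C[1] = C[4] = 6, so P[1] = P[4].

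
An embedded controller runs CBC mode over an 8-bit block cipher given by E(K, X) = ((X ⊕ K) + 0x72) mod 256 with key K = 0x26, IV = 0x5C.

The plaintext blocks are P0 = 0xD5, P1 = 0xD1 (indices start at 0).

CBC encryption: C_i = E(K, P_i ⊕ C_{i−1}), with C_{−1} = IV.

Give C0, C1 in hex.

C0 = 0x21, C1 = 0x48

C0: P0 ⊕ 0x5C = 0x89; E(K, 0x89) = 0x21.
C1: P1 ⊕ 0x21 = 0xF0; E(K, 0xF0) = 0x48.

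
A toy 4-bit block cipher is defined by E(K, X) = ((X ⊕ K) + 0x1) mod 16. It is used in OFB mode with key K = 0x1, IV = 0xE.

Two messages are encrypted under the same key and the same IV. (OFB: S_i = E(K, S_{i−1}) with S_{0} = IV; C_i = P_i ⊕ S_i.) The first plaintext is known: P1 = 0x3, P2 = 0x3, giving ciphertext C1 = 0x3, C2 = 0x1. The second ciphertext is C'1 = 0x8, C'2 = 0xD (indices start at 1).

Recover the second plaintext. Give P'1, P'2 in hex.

P'1 = 0x8, P'2 = 0xF

In OFB with a reused IV, both messages share the same keystream S_i, so C_i ⊕ C'_i = P_i ⊕ P'_i and thus P'_i = P_i ⊕ C_i ⊕ C'_i.
P'1: 0x3 ⊕ 0x3 ⊕ 0x8 = 0x8.
P'2: 0x3 ⊕ 0x1 ⊕ 0xD = 0xF.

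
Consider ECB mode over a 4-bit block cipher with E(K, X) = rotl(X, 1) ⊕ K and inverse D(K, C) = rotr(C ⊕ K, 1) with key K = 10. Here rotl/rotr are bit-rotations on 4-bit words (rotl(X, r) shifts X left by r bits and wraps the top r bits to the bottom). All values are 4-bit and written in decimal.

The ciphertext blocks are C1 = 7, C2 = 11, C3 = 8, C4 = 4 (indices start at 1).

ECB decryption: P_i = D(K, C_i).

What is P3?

P3: D(K, 8) = 1.

P3 = 1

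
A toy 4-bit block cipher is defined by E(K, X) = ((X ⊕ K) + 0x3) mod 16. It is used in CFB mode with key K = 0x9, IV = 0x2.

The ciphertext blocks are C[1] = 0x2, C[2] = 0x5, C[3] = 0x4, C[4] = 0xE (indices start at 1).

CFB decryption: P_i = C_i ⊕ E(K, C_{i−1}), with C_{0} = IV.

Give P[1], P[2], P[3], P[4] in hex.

P[1]: E(K, 0x2) = 0xE; 0x2 ⊕ 0xE = 0xC.
P[2]: E(K, 0x2) = 0xE; 0x5 ⊕ 0xE = 0xB.
P[3]: E(K, 0x5) = 0xF; 0x4 ⊕ 0xF = 0xB.
P[4]: E(K, 0x4) = 0x0; 0xE ⊕ 0x0 = 0xE.

P[1] = 0xC, P[2] = 0xB, P[3] = 0xB, P[4] = 0xE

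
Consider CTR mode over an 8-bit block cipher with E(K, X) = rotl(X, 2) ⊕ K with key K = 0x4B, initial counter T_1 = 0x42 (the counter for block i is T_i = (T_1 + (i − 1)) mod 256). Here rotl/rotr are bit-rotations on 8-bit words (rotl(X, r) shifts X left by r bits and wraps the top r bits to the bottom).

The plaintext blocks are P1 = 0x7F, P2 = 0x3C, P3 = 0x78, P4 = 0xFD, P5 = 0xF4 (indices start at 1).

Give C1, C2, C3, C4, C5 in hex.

C1 = 0x3D, C2 = 0x7A, C3 = 0x22, C4 = 0xA3, C5 = 0xA6

CTR encryption: S_i = E(K, T_i) where T_i is the counter for block i; C_i = P_i ⊕ S_i.
C1: T = 0x42, S = E(K, T) = 0x42; 0x7F ⊕ 0x42 = 0x3D.
C2: T = 0x43, S = E(K, T) = 0x46; 0x3C ⊕ 0x46 = 0x7A.
C3: T = 0x44, S = E(K, T) = 0x5A; 0x78 ⊕ 0x5A = 0x22.
C4: T = 0x45, S = E(K, T) = 0x5E; 0xFD ⊕ 0x5E = 0xA3.
C5: T = 0x46, S = E(K, T) = 0x52; 0xF4 ⊕ 0x52 = 0xA6.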